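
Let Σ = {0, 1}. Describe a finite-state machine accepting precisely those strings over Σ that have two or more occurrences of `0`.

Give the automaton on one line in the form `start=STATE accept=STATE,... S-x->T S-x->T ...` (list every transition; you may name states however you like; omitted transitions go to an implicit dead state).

start=s0 accept=s2,s3 s0-0->s1 s0-1->s0 s1-0->s2 s1-1->s1 s2-0->s3 s2-1->s2 s3-0->s3 s3-1->s3

Count `0`s, saturating at 3: states s0 through s2 mean 0 through 2 `0`s seen; s3 means more than 2. Each `0` increments (capped at s3); other symbols loop. Accept from {s2, s3}.
A 4-state machine:
        0   1  
>  s0   s1  s0 
   s1   s2  s1 
 * s2   s3  s2 
 * s3   s3  s3 
(> = start, * = accepting)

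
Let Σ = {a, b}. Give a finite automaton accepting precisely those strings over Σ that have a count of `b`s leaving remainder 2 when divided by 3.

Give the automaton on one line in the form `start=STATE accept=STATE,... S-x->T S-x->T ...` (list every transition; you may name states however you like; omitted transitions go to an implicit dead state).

The only thing that matters is how many `b`s have appeared, reduced mod 3. Use one state per residue: S0 for 0, …, S2 for 2. Reading `b` moves to the next residue; anything else stays put. S2 is accepting.
A 3-state machine:
        a   b  
>  S0   S0  S1 
   S1   S1  S2 
 * S2   S2  S0 
(> = start, * = accepting)

start=S0 accept=S2 S0-a->S0 S0-b->S1 S1-a->S1 S1-b->S2 S2-a->S2 S2-b->S0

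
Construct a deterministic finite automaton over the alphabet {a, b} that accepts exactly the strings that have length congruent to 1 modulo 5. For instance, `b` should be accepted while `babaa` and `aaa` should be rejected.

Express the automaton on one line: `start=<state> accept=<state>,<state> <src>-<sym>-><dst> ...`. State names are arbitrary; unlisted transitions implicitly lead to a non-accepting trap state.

start=s0 accept=s1 s0-a->s1 s0-b->s1 s1-a->s2 s1-b->s2 s2-a->s3 s2-b->s3 s3-a->s4 s3-b->s4 s4-a->s0 s4-b->s0

Count input length modulo 5: every symbol advances one step around the cycle s0 → s1 → s2 → s3 → s4 → s0. Accept at s1.
With 5 states:
        a   b  
>  s0   s1  s1 
 * s1   s2  s2 
   s2   s3  s3 
   s3   s4  s4 
   s4   s0  s0 
(> = start, * = accepting)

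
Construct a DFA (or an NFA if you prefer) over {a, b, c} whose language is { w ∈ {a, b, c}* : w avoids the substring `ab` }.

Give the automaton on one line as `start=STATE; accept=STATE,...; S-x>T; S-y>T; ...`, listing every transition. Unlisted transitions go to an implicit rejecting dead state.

This is the complement of 'contains `ab`'. Use the same substring-matching states — q0 through q2 holding how much of `ab` has just been matched — but flip the accepting set: everything except the trap q2 accepts.
        a   b   c  
>* q0   q1  q0  q0 
 * q1   q1  q2  q0 
   q2   q2  q2  q2 
(> = start, * = accepting)

start=q0; accept=q0,q1; q0-a>q1; q0-b>q0; q0-c>q0; q1-a>q1; q1-b>q2; q1-c>q0; q2-a>q2; q2-b>q2; q2-c>q2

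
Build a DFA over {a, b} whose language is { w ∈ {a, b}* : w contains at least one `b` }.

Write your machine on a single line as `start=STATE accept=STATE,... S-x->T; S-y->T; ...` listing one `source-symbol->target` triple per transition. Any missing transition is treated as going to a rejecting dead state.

start=S0; accept=S1,S2; S0-a->S0; S0-b->S1; S1-a->S1; S1-b->S2; S2-a->S2; S2-b->S2

Count `b`s, saturating at 2: state S0 means no `b` yet, S1 means one `b` seen, S2 means more than one. Each `b` increments (capped at S2); other symbols loop. Accept from {S1, S2}.
With 3 states:
        a   b  
>  S0   S0  S1 
 * S1   S1  S2 
 * S2   S2  S2 
(> = start, * = accepting)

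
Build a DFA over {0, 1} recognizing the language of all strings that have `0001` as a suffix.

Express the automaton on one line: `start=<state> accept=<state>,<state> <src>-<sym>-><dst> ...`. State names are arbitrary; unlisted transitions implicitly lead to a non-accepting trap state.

Let each state record the length of the longest suffix of the input read so far that is also a prefix of `0001`. S1 means the last symbol is `0`; S2 means the last 2 symbols are `00`; S3 means the last 3 symbols are `000`; S4 means the last 4 symbols are `0001`. Accept only at S4, where the string currently ends in `0001`.
A 5-state machine:
        0   1  
>  S0   S1  S0 
   S1   S2  S0 
   S2   S3  S0 
   S3   S3  S4 
 * S4   S1  S0 
(> = start, * = accepting)

start=S0 accept=S4 S0-0->S1 S0-1->S0 S1-0->S2 S1-1->S0 S2-0->S3 S2-1->S0 S3-0->S3 S3-1->S4 S4-0->S1 S4-1->S0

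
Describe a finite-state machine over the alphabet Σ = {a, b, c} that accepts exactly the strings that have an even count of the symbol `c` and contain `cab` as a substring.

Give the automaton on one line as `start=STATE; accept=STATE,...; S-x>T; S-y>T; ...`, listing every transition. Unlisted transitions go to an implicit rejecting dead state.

Run two small machines in parallel and take their product. The first has 2 states tracking the count of `c`s modulo 2; the second has 4 states tracking whether and how much of `cab` has been seen. A product state is a pair (one from each), accepting exactly when both do.
8 states suffice.
        a   b   c  
>  q0   q0  q0  q1 
   q1   q2  q3  q4 
   q2   q3  q5  q4 
   q3   q3  q3  q4 
   q4   q6  q0  q1 
   q5   q5  q5  q7 
   q6   q0  q7  q1 
 * q7   q7  q7  q5 
(> = start, * = accepting)

start=q0; accept=q7; q0-a>q0; q0-b>q0; q0-c>q1; q1-a>q2; q1-b>q3; q1-c>q4; q2-a>q3; q2-b>q5; q2-c>q4; q3-a>q3; q3-b>q3; q3-c>q4; q4-a>q6; q4-b>q0; q4-c>q1; q5-a>q5; q5-b>q5; q5-c>q7; q6-a>q0; q6-b>q7; q6-c>q1; q7-a>q7; q7-b>q7; q7-c>q5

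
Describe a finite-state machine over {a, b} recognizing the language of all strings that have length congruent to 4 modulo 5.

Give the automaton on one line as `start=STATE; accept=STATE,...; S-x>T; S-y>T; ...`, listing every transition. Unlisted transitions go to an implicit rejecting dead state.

start=s0; accept=s4; s0-a>s1; s0-b>s1; s1-a>s2; s1-b>s2; s2-a>s3; s2-b>s3; s3-a>s4; s3-b>s4; s4-a>s0; s4-b>s0

Only the length mod 5 matters, so use a 5-cycle: from any state, every input symbol moves to the next state, wrapping s4 back to s0. Mark s4 accepting.
With 5 states:
        a   b  
>  s0   s1  s1 
   s1   s2  s2 
   s2   s3  s3 
   s3   s4  s4 
 * s4   s0  s0 
(> = start, * = accepting)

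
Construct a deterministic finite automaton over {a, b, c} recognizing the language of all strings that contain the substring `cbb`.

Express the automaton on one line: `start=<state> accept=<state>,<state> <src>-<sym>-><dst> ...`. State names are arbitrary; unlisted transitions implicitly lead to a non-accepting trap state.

Track how much of `cbb` has been matched so far: state q0 is no progress, q3 is the absorbing accept state reached once `cbb` has occurred. Intermediate states record partial matches; on a mismatch, fall back to the longest reusable overlap.
With 4 states:
        a   b   c  
>  q0   q0  q0  q1 
   q1   q0  q2  q1 
   q2   q0  q3  q1 
 * q3   q3  q3  q3 
(> = start, * = accepting)

start=q0 accept=q3 q0-a->q0 q0-b->q0 q0-c->q1 q1-a->q0 q1-b->q2 q1-c->q1 q2-a->q0 q2-b->q3 q2-c->q1 q3-a->q3 q3-b->q3 q3-c->q3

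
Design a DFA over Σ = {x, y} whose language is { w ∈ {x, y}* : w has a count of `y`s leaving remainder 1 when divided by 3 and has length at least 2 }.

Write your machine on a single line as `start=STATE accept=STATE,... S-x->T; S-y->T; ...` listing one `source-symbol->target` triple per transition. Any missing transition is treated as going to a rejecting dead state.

Handle the two conditions separately and then intersect. One (3 states) tracks the count of `y`s modulo 3; the other (4 states) tracks the input length, saturating at 3. Each combined state is a pair, one component from each; accept when both components accept.
A 9-state machine:
        x   y  
>  q0   q1  q2 
   q1   q3  q4 
   q2   q4  q5 
   q3   q6  q7 
 * q4   q7  q8 
   q5   q8  q6 
   q6   q6  q7 
 * q7   q7  q8 
   q8   q8  q6 
(> = start, * = accepting)

start=q0; accept=q4,q7; q0-x->q1; q0-y->q2; q1-x->q3; q1-y->q4; q2-x->q4; q2-y->q5; q3-x->q6; q3-y->q7; q4-x->q7; q4-y->q8; q5-x->q8; q5-y->q6; q6-x->q6; q6-y->q7; q7-x->q7; q7-y->q8; q8-x->q8; q8-y->q6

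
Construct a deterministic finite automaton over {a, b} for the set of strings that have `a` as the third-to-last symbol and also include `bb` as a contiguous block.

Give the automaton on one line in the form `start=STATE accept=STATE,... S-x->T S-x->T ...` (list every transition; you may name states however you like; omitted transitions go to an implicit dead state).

start=S0 accept=S10,S17,S18,S19 S0-a->S1 S0-b->S2 S1-a->S3 S1-b->S4 S2-a->S5 S2-b->S6 S3-a->S7 S3-b->S8 S4-a->S9 S4-b->S10 S5-a->S11 S5-b->S12 S6-a->S13 S6-b->S14 S7-a->S7 S7-b->S8 S8-a->S9 S8-b->S10 S9-a->S11 S9-b->S12 S10-a->S13 S10-b->S14 S11-a->S7 S11-b->S8 S12-a->S9 S12-b->S10 S13-a->S15 S13-b->S16 S14-a->S13 S14-b->S14 S15-a->S17 S15-b->S18 S16-a->S19 S16-b->S10 S17-a->S17 S17-b->S18 S18-a->S19 S18-b->S10 S19-a->S15 S19-b->S16

Run two small machines in parallel and take their product. One (15 states) tracks the last 3 symbols read; the other (3 states) tracks whether and how much of `bb` has been seen. Each combined state is a pair, one component from each; accept when both components accept.
With 20 states:
          a    b  
>  S0     S1   S2 
   S1     S3   S4 
   S2     S5   S6 
   S3     S7   S8 
   S4     S9  S10 
   S5    S11  S12 
   S6    S13  S14 
   S7     S7   S8 
   S8     S9  S10 
   S9    S11  S12 
 * S10   S13  S14 
   S11    S7   S8 
   S12    S9  S10 
   S13   S15  S16 
   S14   S13  S14 
   S15   S17  S18 
   S16   S19  S10 
 * S17   S17  S18 
 * S18   S19  S10 
 * S19   S15  S16 
(> = start, * = accepting)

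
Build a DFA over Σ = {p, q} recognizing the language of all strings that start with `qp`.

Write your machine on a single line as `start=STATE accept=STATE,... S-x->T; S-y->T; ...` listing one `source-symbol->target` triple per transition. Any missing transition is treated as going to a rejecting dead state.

Check the first 2 symbols one by one: s0 through s1 record how many have matched `qp` so far; any wrong symbol goes to the dead state s3. After all 2 match we enter the accepting sink s2.
With 4 states:
        p   q  
>  s0   s3  s1 
   s1   s2  s3 
 * s2   s2  s2 
   s3   s3  s3 
(> = start, * = accepting)

start=s0; accept=s2; s0-p->s3; s0-q->s1; s1-p->s2; s1-q->s3; s2-p->s2; s2-q->s2; s3-p->s3; s3-q->s3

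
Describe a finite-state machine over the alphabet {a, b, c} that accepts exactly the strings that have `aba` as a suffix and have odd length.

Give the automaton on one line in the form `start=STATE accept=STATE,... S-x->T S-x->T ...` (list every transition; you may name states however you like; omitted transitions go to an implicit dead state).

Run two small machines in parallel and take their product. The first has 4 states tracking how much of the suffix `aba` has currently been matched; the second has 2 states tracking the input length modulo 2. A product state is a pair (one from each), accepting exactly when both do.
An 8-state machine:
        a   b   c  
>  s0   s1  s2  s2 
   s1   s3  s4  s0 
   s2   s3  s0  s0 
   s3   s1  s5  s2 
   s4   s6  s2  s2 
   s5   s7  s0  s0 
 * s6   s3  s4  s0 
   s7   s1  s5  s2 
(> = start, * = accepting)

start=s0 accept=s6 s0-a->s1 s0-b->s2 s0-c->s2 s1-a->s3 s1-b->s4 s1-c->s0 s2-a->s3 s2-b->s0 s2-c->s0 s3-a->s1 s3-b->s5 s3-c->s2 s4-a->s6 s4-b->s2 s4-c->s2 s5-a->s7 s5-b->s0 s5-c->s0 s6-a->s3 s6-b->s4 s6-c->s0 s7-a->s1 s7-b->s5 s7-c->s2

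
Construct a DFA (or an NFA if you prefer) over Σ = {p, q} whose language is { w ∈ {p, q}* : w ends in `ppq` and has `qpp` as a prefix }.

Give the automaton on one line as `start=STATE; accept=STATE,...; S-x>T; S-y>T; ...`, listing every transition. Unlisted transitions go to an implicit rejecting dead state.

Handle the two conditions separately and then intersect. One (4 states) tracks how much of the suffix `ppq` has currently been matched; the other (5 states) tracks whether the input so far still matches the prefix `qpp`. Each combined state is a pair, one component from each; accept when both components accept. After merging equivalent states the machine shrinks.
An 8-state machine:
        p   q  
>  s0   s1  s2 
   s1   s1  s1 
   s2   s3  s1 
   s3   s4  s1 
   s4   s4  s5 
 * s5   s6  s7 
   s6   s4  s7 
   s7   s6  s7 
(> = start, * = accepting)

start=s0; accept=s5; s0-p>s1; s0-q>s2; s1-p>s1; s1-q>s1; s2-p>s3; s2-q>s1; s3-p>s4; s3-q>s1; s4-p>s4; s4-q>s5; s5-p>s6; s5-q>s7; s6-p>s4; s6-q>s7; s7-p>s6; s7-q>s7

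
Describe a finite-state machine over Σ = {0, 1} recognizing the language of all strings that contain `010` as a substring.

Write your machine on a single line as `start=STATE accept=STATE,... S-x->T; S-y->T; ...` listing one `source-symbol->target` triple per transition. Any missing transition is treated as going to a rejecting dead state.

start=s0; accept=s3; s0-0->s1; s0-1->s0; s1-0->s1; s1-1->s2; s2-0->s3; s2-1->s0; s3-0->s3; s3-1->s3

States s0..s2 record the length of the longest prefix of `010` that matches the current input suffix. Reaching s3 means `010` has been seen, and we stay there forever. Accept from s3.
A 4-state machine:
        0   1  
>  s0   s1  s0 
   s1   s1  s2 
   s2   s3  s0 
 * s3   s3  s3 
(> = start, * = accepting)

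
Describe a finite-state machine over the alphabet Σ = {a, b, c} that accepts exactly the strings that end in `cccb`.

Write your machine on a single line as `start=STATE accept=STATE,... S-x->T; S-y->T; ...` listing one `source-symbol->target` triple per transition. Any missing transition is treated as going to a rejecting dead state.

Let each state record the length of the longest suffix of the input read so far that is also a prefix of `cccb`. q1 means the last symbol is `c`; q2 means the last 2 symbols are `cc`; q3 means the last 3 symbols are `ccc`; q4 means the last 4 symbols are `cccb`. Accept only at q4, where the string currently ends in `cccb`.
5 states suffice.
        a   b   c  
>  q0   q0  q0  q1 
   q1   q0  q0  q2 
   q2   q0  q0  q3 
   q3   q0  q4  q3 
 * q4   q0  q0  q1 
(> = start, * = accepting)

start=q0; accept=q4; q0-a->q0; q0-b->q0; q0-c->q1; q1-a->q0; q1-b->q0; q1-c->q2; q2-a->q0; q2-b->q0; q2-c->q3; q3-a->q0; q3-b->q4; q3-c->q3; q4-a->q0; q4-b->q0; q4-c->q1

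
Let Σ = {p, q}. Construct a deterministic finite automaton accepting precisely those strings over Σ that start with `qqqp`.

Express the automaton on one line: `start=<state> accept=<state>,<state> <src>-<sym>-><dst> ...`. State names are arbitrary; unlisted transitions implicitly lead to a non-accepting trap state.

start=S0 accept=S4 S0-p->S5 S0-q->S1 S1-p->S5 S1-q->S2 S2-p->S5 S2-q->S3 S3-p->S4 S3-q->S5 S4-p->S4 S4-q->S4 S5-p->S5 S5-q->S5

Walk along `qqqp` while the input agrees: from S0 take `q` to S1, and so on. Any deviation drops to the rejecting sink S5. Once S4 is reached the prefix is confirmed and every continuation is accepted.
        p   q  
>  S0   S5  S1 
   S1   S5  S2 
   S2   S5  S3 
   S3   S4  S5 
 * S4   S4  S4 
   S5   S5  S5 
(> = start, * = accepting)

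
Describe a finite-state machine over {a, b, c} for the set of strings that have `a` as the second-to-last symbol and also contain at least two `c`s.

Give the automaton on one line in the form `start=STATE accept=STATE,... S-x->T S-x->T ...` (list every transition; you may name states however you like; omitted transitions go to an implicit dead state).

Run two small machines in parallel and take their product. The first has 13 states tracking the last 2 symbols read; the second has 4 states tracking the count of `c`s, saturating at 3. A product state is a pair (one from each), accepting exactly when both do. Minimizing collapses redundant product states.
7 states suffice.
        a   b   c  
>  S0   S0  S0  S1 
   S1   S2  S1  S3 
   S2   S2  S1  S4 
   S3   S5  S3  S3 
 * S4   S5  S3  S3 
   S5   S6  S4  S4 
 * S6   S6  S4  S4 
(> = start, * = accepting)

start=S0 accept=S4,S6 S0-a->S0 S0-b->S0 S0-c->S1 S1-a->S2 S1-b->S1 S1-c->S3 S2-a->S2 S2-b->S1 S2-c->S4 S3-a->S5 S3-b->S3 S3-c->S3 S4-a->S5 S4-b->S3 S4-c->S3 S5-a->S6 S5-b->S4 S5-c->S4 S6-a->S6 S6-b->S4 S6-c->S4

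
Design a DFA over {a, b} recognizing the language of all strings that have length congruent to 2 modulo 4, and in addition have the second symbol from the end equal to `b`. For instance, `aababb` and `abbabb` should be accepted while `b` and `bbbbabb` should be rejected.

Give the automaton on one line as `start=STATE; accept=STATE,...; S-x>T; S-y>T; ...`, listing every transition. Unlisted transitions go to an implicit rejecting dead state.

start=s0; accept=s4; s0-a>s1; s0-b>s2; s1-a>s3; s1-b>s3; s2-a>s4; s2-b>s4; s3-a>s5; s3-b>s5; s4-a>s5; s4-b>s5; s5-a>s0; s5-b>s0

Build one automaton per condition and run them in lockstep. One (4 states) tracks the input length modulo 4; the other (7 states) tracks the last 2 symbols read. Each combined state is a pair, one component from each; accept when both components accept. After merging equivalent states the machine shrinks.
        a   b  
>  s0   s1  s2 
   s1   s3  s3 
   s2   s4  s4 
   s3   s5  s5 
 * s4   s5  s5 
   s5   s0  s0 
(> = start, * = accepting)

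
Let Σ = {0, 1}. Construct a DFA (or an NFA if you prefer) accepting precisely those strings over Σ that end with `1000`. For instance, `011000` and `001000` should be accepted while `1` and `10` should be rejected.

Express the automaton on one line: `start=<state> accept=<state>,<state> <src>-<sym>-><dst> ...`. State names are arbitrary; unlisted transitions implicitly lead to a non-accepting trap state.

start=q0 accept=q4 q0-0->q0 q0-1->q1 q1-0->q2 q1-1->q1 q2-0->q3 q2-1->q1 q3-0->q4 q3-1->q1 q4-0->q0 q4-1->q1

Let each state record the length of the longest suffix of the input read so far that is also a prefix of `1000`. q1 means the last symbol is `1`; q2 means the last 2 symbols are `10`; q3 means the last 3 symbols are `100`; q4 means the last 4 symbols are `1000`. Accept only at q4, where the string currently ends in `1000`.
A 5-state machine:
        0   1  
>  q0   q0  q1 
   q1   q2  q1 
   q2   q3  q1 
   q3   q4  q1 
 * q4   q0  q1 
(> = start, * = accepting)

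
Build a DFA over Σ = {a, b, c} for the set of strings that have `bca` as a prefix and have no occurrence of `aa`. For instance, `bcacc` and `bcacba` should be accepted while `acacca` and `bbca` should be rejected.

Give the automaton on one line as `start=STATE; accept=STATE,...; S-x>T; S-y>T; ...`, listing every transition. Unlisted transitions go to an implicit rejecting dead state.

Build one automaton per condition and run them in lockstep. The first has 5 states tracking whether the input so far still matches the prefix `bca`; the second has 3 states tracking partial matches of the forbidden pattern `aa`. A product state is a pair (one from each), accepting exactly when both do.
        a   b   c  
>  s0   s1  s2  s3 
   s1   s4  s3  s3 
   s2   s1  s3  s5 
   s3   s1  s3  s3 
   s4   s4  s4  s4 
   s5   s6  s3  s3 
 * s6   s7  s8  s8 
   s7   s7  s7  s7 
 * s8   s6  s8  s8 
(> = start, * = accepting)

start=s0; accept=s6,s8; s0-a>s1; s0-b>s2; s0-c>s3; s1-a>s4; s1-b>s3; s1-c>s3; s2-a>s1; s2-b>s3; s2-c>s5; s3-a>s1; s3-b>s3; s3-c>s3; s4-a>s4; s4-b>s4; s4-c>s4; s5-a>s6; s5-b>s3; s5-c>s3; s6-a>s7; s6-b>s8; s6-c>s8; s7-a>s7; s7-b>s7; s7-c>s7; s8-a>s6; s8-b>s8; s8-c>s8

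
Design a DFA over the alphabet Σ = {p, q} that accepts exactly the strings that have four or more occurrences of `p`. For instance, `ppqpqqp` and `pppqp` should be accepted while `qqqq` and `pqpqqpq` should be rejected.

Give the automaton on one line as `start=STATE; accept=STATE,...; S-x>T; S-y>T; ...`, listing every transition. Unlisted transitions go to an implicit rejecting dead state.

start=s0; accept=s4,s5; s0-p>s1; s0-q>s0; s1-p>s2; s1-q>s1; s2-p>s3; s2-q>s2; s3-p>s4; s3-q>s3; s4-p>s5; s4-q>s4; s5-p>s5; s5-q>s5

Only the number of `p`s matters, and only up to 5. Make a chain s0 → s1 → s2 → s3 → s4 → s5 advanced by each `p` (with s5 absorbing); every other symbol self-loops. The accepting set is {s4, s5}.
        p   q  
>  s0   s1  s0 
   s1   s2  s1 
   s2   s3  s2 
   s3   s4  s3 
 * s4   s5  s4 
 * s5   s5  s5 
(> = start, * = accepting)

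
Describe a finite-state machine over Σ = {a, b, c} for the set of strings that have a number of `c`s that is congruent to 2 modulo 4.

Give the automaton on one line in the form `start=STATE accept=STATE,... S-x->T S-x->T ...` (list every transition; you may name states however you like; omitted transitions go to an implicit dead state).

start=S0 accept=S2 S0-a->S0 S0-b->S0 S0-c->S1 S1-a->S1 S1-b->S1 S1-c->S2 S2-a->S2 S2-b->S2 S2-c->S3 S3-a->S3 S3-b->S3 S3-c->S0

Keep the running count of `c`s modulo 4: each `c` advances along the cycle S0 → S1 → S2 → S3 → S0 while other symbols loop. Accept at S2.
With 4 states:
        a   b   c  
>  S0   S0  S0  S1 
   S1   S1  S1  S2 
 * S2   S2  S2  S3 
   S3   S3  S3  S0 
(> = start, * = accepting)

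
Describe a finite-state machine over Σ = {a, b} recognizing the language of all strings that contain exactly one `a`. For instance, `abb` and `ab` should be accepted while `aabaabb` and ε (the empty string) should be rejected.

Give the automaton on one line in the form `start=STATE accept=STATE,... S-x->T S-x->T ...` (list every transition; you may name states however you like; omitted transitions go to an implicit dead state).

Count `a`s, saturating at 2: state q0 means no `a` yet, q1 means one `a` seen, q2 means more than one. Each `a` increments (capped at q2); other symbols loop. Accept from {q1}.
        a   b  
>  q0   q1  q0 
 * q1   q2  q1 
   q2   q2  q2 
(> = start, * = accepting)

start=q0 accept=q1 q0-a->q1 q0-b->q0 q1-a->q2 q1-b->q1 q2-a->q2 q2-b->q2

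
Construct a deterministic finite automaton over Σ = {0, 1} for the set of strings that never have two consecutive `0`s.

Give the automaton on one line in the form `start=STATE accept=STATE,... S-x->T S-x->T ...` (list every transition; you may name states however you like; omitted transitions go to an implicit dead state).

start=s0 accept=s0,s1 s0-0->s1 s0-1->s0 s1-0->s2 s1-1->s0 s2-0->s2 s2-1->s2

Track partial matches of the forbidden pattern `00`. State s2 is a dead state reached once `00` has occurred; every other state accepts. s0 means no part of `00` is currently matched.
3 states suffice.
        0   1  
>* s0   s1  s0 
 * s1   s2  s0 
   s2   s2  s2 
(> = start, * = accepting)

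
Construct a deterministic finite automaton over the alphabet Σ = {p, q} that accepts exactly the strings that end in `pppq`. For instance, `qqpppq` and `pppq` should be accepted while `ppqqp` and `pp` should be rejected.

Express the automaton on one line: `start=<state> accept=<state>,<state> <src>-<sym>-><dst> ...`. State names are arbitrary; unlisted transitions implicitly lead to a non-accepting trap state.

Let each state record the length of the longest suffix of the input read so far that is also a prefix of `pppq`. s1 means the last symbol is `p`; s2 means the last 2 symbols are `pp`; s3 means the last 3 symbols are `ppp`; s4 means the last 4 symbols are `pppq`. Accept only at s4, where the string currently ends in `pppq`.
With 5 states:
        p   q  
>  s0   s1  s0 
   s1   s2  s0 
   s2   s3  s0 
   s3   s3  s4 
 * s4   s1  s0 
(> = start, * = accepting)

start=s0 accept=s4 s0-p->s1 s0-q->s0 s1-p->s2 s1-q->s0 s2-p->s3 s2-q->s0 s3-p->s3 s3-q->s4 s4-p->s1 s4-q->s0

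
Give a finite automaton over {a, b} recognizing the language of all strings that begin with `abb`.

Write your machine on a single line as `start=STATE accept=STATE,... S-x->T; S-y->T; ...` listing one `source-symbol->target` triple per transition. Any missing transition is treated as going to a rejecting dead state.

Check the first 3 symbols one by one: s0 through s2 record how many have matched `abb` so far; any wrong symbol goes to the dead state s4. After all 3 match we enter the accepting sink s3.
With 5 states:
        a   b  
>  s0   s1  s4 
   s1   s4  s2 
   s2   s4  s3 
 * s3   s3  s3 
   s4   s4  s4 
(> = start, * = accepting)

start=s0; accept=s3; s0-a->s1; s0-b->s4; s1-a->s4; s1-b->s2; s2-a->s4; s2-b->s3; s3-a->s3; s3-b->s3; s4-a->s4; s4-b->s4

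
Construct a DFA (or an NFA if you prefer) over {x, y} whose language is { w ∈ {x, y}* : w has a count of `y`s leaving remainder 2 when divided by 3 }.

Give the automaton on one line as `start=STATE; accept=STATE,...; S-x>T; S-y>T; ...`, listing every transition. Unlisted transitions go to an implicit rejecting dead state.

start=S0; accept=S2; S0-x>S0; S0-y>S1; S1-x>S1; S1-y>S2; S2-x>S2; S2-y>S0

The only thing that matters is how many `y`s have appeared, reduced mod 3. Use one state per residue: S0 for 0, …, S2 for 2. Reading `y` moves to the next residue; anything else stays put. S2 is accepting.
A 3-state machine:
        x   y  
>  S0   S0  S1 
   S1   S1  S2 
 * S2   S2  S0 
(> = start, * = accepting)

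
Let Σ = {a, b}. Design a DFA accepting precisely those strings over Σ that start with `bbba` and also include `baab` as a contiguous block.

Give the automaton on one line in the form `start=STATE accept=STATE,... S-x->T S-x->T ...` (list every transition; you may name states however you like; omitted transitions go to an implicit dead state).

Run two small machines in parallel and take their product. One (6 states) tracks whether the input so far still matches the prefix `bbba`; the other (5 states) tracks whether and how much of `baab` has been seen. Each combined state is a pair, one component from each; accept when both components accept. After merging equivalent states the machine shrinks.
A 10-state machine:
        a   b  
>  S0   S1  S2 
   S1   S1  S1 
   S2   S1  S3 
   S3   S1  S4 
   S4   S5  S1 
   S5   S6  S7 
   S6   S8  S9 
   S7   S5  S7 
   S8   S8  S7 
 * S9   S9  S9 
(> = start, * = accepting)

start=S0 accept=S9 S0-a->S1 S0-b->S2 S1-a->S1 S1-b->S1 S2-a->S1 S2-b->S3 S3-a->S1 S3-b->S4 S4-a->S5 S4-b->S1 S5-a->S6 S5-b->S7 S6-a->S8 S6-b->S9 S7-a->S5 S7-b->S7 S8-a->S8 S8-b->S7 S9-a->S9 S9-b->S9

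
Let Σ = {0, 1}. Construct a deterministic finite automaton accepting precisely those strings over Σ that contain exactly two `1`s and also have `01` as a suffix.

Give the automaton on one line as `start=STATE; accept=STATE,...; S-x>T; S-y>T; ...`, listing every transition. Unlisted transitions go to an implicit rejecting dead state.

Handle the two conditions separately and then intersect. The first has 4 states tracking the count of `1`s, saturating at 3; the second has 3 states tracking how much of the suffix `01` has currently been matched. A product state is a pair (one from each), accepting exactly when both do. Minimizing collapses redundant product states.
With 5 states:
        0   1  
>  q0   q0  q1 
   q1   q2  q3 
   q2   q2  q4 
   q3   q3  q3 
 * q4   q3  q3 
(> = start, * = accepting)

start=q0; accept=q4; q0-0>q0; q0-1>q1; q1-0>q2; q1-1>q3; q2-0>q2; q2-1>q4; q3-0>q3; q3-1>q3; q4-0>q3; q4-1>q3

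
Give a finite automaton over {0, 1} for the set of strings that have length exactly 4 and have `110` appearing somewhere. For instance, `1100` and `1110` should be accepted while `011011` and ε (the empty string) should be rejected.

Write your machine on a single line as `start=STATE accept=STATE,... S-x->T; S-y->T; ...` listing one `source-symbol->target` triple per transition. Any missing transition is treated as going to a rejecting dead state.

start=s0; accept=s8; s0-0->s1; s0-1->s2; s1-0->s3; s1-1->s4; s2-0->s3; s2-1->s5; s3-0->s3; s3-1->s3; s4-0->s3; s4-1->s6; s5-0->s7; s5-1->s6; s6-0->s8; s6-1->s3; s7-0->s8; s7-1->s8; s8-0->s3; s8-1->s3

Build one automaton per condition and run them in lockstep. One (6 states) tracks the input length, saturating at 5; the other (4 states) tracks whether and how much of `110` has been seen. Each combined state is a pair, one component from each; accept when both components accept. Minimizing collapses redundant product states.
9 states suffice.
        0   1  
>  s0   s1  s2 
   s1   s3  s4 
   s2   s3  s5 
   s3   s3  s3 
   s4   s3  s6 
   s5   s7  s6 
   s6   s8  s3 
   s7   s8  s8 
 * s8   s3  s3 
(> = start, * = accepting)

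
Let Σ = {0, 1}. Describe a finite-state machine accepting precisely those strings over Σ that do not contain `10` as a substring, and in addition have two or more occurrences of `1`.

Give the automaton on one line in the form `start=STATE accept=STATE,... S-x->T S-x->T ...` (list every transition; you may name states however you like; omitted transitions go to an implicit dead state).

Run two small machines in parallel and take their product. One (3 states) tracks partial matches of the forbidden pattern `10`; the other (4 states) tracks the count of `1`s, saturating at 3. Each combined state is a pair, one component from each; accept when both components accept.
        0   1  
>  q0   q0  q1 
   q1   q2  q3 
   q2   q2  q4 
 * q3   q4  q5 
   q4   q4  q6 
 * q5   q6  q5 
   q6   q6  q6 
(> = start, * = accepting)

start=q0 accept=q3,q5 q0-0->q0 q0-1->q1 q1-0->q2 q1-1->q3 q2-0->q2 q2-1->q4 q3-0->q4 q3-1->q5 q4-0->q4 q4-1->q6 q5-0->q6 q5-1->q5 q6-0->q6 q6-1->q6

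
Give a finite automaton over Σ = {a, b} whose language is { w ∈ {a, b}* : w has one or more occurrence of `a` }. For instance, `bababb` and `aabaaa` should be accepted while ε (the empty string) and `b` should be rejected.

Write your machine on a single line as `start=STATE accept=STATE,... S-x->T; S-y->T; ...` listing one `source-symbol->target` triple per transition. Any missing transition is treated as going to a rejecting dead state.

start=q0; accept=q1,q2; q0-a->q1; q0-b->q0; q1-a->q2; q1-b->q1; q2-a->q2; q2-b->q2

Only the number of `a`s matters, and only up to 2. Make a chain q0 → q1 → q2 advanced by each `a` (with q2 absorbing); every other symbol self-loops. The accepting set is {q1, q2}.
        a   b  
>  q0   q1  q0 
 * q1   q2  q1 
 * q2   q2  q2 
(> = start, * = accepting)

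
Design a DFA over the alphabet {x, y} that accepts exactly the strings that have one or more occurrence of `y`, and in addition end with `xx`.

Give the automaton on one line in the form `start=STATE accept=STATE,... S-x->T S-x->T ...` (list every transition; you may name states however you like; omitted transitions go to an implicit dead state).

start=A accept=D A-x->A A-y->B B-x->C B-y->B C-x->D C-y->B D-x->D D-y->B

Handle the two conditions separately and then intersect. One (3 states) tracks the count of `y`s, saturating at 2; the other (3 states) tracks how much of the suffix `xx` has currently been matched. Each combined state is a pair, one component from each; accept when both components accept. Equivalent product states are then merged.
With 4 states:
       x  y 
>  A   A  B 
   B   C  B 
   C   D  B 
 * D   D  B 
(> = start, * = accepting)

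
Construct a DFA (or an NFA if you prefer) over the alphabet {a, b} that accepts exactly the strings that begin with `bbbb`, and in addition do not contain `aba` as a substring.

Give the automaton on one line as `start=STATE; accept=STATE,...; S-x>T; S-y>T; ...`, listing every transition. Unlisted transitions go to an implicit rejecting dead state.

Handle the two conditions separately and then intersect. The first has 6 states tracking whether the input so far still matches the prefix `bbbb`; the second has 4 states tracking partial matches of the forbidden pattern `aba`. A product state is a pair (one from each), accepting exactly when both do. Equivalent product states are then merged.
With 8 states:
        a   b  
>  q0   q1  q2 
   q1   q1  q1 
   q2   q1  q3 
   q3   q1  q4 
   q4   q1  q5 
 * q5   q6  q5 
 * q6   q6  q7 
 * q7   q1  q5 
(> = start, * = accepting)

start=q0; accept=q5,q6,q7; q0-a>q1; q0-b>q2; q1-a>q1; q1-b>q1; q2-a>q1; q2-b>q3; q3-a>q1; q3-b>q4; q4-a>q1; q4-b>q5; q5-a>q6; q5-b>q5; q6-a>q6; q6-b>q7; q7-a>q1; q7-b>q5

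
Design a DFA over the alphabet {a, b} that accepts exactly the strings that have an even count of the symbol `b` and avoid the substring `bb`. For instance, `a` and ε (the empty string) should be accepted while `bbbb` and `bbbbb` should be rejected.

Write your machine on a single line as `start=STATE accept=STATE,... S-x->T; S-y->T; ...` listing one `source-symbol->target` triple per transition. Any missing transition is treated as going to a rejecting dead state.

start=q0; accept=q0,q4; q0-a->q0; q0-b->q1; q1-a->q2; q1-b->q3; q2-a->q2; q2-b->q4; q3-a->q3; q3-b->q3; q4-a->q0; q4-b->q3

Run two small machines in parallel and take their product. The first has 2 states tracking the count of `b`s modulo 2; the second has 3 states tracking partial matches of the forbidden pattern `bb`. A product state is a pair (one from each), accepting exactly when both do. Minimizing collapses redundant product states.
A 5-state machine:
        a   b  
>* q0   q0  q1 
   q1   q2  q3 
   q2   q2  q4 
   q3   q3  q3 
 * q4   q0  q3 
(> = start, * = accepting)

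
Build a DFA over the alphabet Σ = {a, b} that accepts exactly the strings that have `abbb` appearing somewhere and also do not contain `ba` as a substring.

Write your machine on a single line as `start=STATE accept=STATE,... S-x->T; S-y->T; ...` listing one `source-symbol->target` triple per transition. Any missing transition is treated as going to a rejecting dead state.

start=q0; accept=q7; q0-a->q1; q0-b->q2; q1-a->q1; q1-b->q3; q2-a->q4; q2-b->q2; q3-a->q4; q3-b->q5; q4-a->q4; q4-b->q6; q5-a->q4; q5-b->q7; q6-a->q4; q6-b->q8; q7-a->q9; q7-b->q7; q8-a->q4; q8-b->q9; q9-a->q9; q9-b->q9

Run two small machines in parallel and take their product. One (5 states) tracks whether and how much of `abbb` has been seen; the other (3 states) tracks partial matches of the forbidden pattern `ba`. Each combined state is a pair, one component from each; accept when both components accept.
With 10 states:
        a   b  
>  q0   q1  q2 
   q1   q1  q3 
   q2   q4  q2 
   q3   q4  q5 
   q4   q4  q6 
   q5   q4  q7 
   q6   q4  q8 
 * q7   q9  q7 
   q8   q4  q9 
   q9   q9  q9 
(> = start, * = accepting)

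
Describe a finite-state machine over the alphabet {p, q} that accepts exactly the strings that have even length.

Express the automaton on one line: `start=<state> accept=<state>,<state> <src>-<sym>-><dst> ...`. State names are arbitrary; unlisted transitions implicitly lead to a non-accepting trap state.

Only the length mod 2 matters, so use a 2-cycle: from any state, every input symbol moves to the next state, wrapping S1 back to S0. Mark S0 accepting.
2 states suffice.
        p   q  
>* S0   S1  S1 
   S1   S0  S0 
(> = start, * = accepting)

start=S0 accept=S0 S0-p->S1 S0-q->S1 S1-p->S0 S1-q->S0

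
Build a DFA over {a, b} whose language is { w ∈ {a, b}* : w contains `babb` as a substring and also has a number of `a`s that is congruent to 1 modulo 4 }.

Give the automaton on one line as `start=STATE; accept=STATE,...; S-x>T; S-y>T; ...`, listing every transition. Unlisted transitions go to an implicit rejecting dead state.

start=s0; accept=s13; s0-a>s1; s0-b>s2; s1-a>s3; s1-b>s4; s2-a>s5; s2-b>s2; s3-a>s6; s3-b>s7; s4-a>s8; s4-b>s4; s5-a>s3; s5-b>s9; s6-a>s0; s6-b>s10; s7-a>s11; s7-b>s7; s8-a>s6; s8-b>s12; s9-a>s8; s9-b>s13; s10-a>s14; s10-b>s10; s11-a>s0; s11-b>s15; s12-a>s11; s12-b>s16; s13-a>s16; s13-b>s13; s14-a>s1; s14-b>s17; s15-a>s14; s15-b>s18; s16-a>s18; s16-b>s16; s17-a>s5; s17-b>s19; s18-a>s19; s18-b>s18; s19-a>s13; s19-b>s19

Handle the two conditions separately and then intersect. The first has 5 states tracking whether and how much of `babb` has been seen; the second has 4 states tracking the count of `a`s modulo 4. A product state is a pair (one from each), accepting exactly when both do.
With 20 states:
          a    b  
>  s0     s1   s2 
   s1     s3   s4 
   s2     s5   s2 
   s3     s6   s7 
   s4     s8   s4 
   s5     s3   s9 
   s6     s0  s10 
   s7    s11   s7 
   s8     s6  s12 
   s9     s8  s13 
   s10   s14  s10 
   s11    s0  s15 
   s12   s11  s16 
 * s13   s16  s13 
   s14    s1  s17 
   s15   s14  s18 
   s16   s18  s16 
   s17    s5  s19 
   s18   s19  s18 
   s19   s13  s19 
(> = start, * = accepting)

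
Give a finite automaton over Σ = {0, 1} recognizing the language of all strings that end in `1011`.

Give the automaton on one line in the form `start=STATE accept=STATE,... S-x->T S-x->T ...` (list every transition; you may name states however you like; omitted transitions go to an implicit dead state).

Let each state record the length of the longest suffix of the input read so far that is also a prefix of `1011`. q1 means the last symbol is `1`; q2 means the last 2 symbols are `10`; q3 means the last 3 symbols are `101`; q4 means the last 4 symbols are `1011`. Accept only at q4, where the string currently ends in `1011`.
5 states suffice.
        0   1  
>  q0   q0  q1 
   q1   q2  q1 
   q2   q0  q3 
   q3   q2  q4 
 * q4   q2  q1 
(> = start, * = accepting)

start=q0 accept=q4 q0-0->q0 q0-1->q1 q1-0->q2 q1-1->q1 q2-0->q0 q2-1->q3 q3-0->q2 q3-1->q4 q4-0->q2 q4-1->q1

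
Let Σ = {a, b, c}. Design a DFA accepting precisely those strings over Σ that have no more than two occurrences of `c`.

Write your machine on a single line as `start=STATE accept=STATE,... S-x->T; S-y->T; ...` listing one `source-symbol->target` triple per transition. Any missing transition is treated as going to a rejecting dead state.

start=q0; accept=q0,q1,q2; q0-a->q0; q0-b->q0; q0-c->q1; q1-a->q1; q1-b->q1; q1-c->q2; q2-a->q2; q2-b->q2; q2-c->q3; q3-a->q3; q3-b->q3; q3-c->q3

Count `c`s, saturating at 3: states q0 through q2 mean 0 through 2 `c`s seen; q3 means more than 2. Each `c` increments (capped at q3); other symbols loop. Accept from {q0, q1, q2}.
A 4-state machine:
        a   b   c  
>* q0   q0  q0  q1 
 * q1   q1  q1  q2 
 * q2   q2  q2  q3 
   q3   q3  q3  q3 
(> = start, * = accepting)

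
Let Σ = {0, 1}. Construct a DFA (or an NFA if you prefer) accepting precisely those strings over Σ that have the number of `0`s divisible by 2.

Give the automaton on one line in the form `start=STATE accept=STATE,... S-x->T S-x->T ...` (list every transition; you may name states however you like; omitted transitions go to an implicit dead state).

The only thing that matters is how many `0`s have appeared, reduced mod 2. Use one state per residue: A for 0, …, B for 1. Reading `0` moves to the next residue; anything else stays put. A is accepting.
A 2-state machine:
       0  1 
>* A   B  A 
   B   A  B 
(> = start, * = accepting)

start=A accept=A A-0->B A-1->A B-0->A B-1->B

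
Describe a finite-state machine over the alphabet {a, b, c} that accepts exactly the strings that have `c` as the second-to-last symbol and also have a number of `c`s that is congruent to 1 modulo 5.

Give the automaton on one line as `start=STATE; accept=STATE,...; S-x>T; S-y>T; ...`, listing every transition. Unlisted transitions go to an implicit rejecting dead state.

Run two small machines in parallel and take their product. One (13 states) tracks the last 2 symbols read; the other (5 states) tracks the count of `c`s modulo 5. Each combined state is a pair, one component from each; accept when both components accept. Minimizing collapses redundant product states.
9 states suffice.
        a   b   c  
>  s0   s0  s0  s1 
   s1   s2  s2  s3 
 * s2   s4  s4  s3 
   s3   s3  s3  s5 
   s4   s4  s4  s3 
   s5   s5  s5  s6 
   s6   s6  s6  s7 
   s7   s0  s0  s8 
 * s8   s2  s2  s3 
(> = start, * = accepting)

start=s0; accept=s2,s8; s0-a>s0; s0-b>s0; s0-c>s1; s1-a>s2; s1-b>s2; s1-c>s3; s2-a>s4; s2-b>s4; s2-c>s3; s3-a>s3; s3-b>s3; s3-c>s5; s4-a>s4; s4-b>s4; s4-c>s3; s5-a>s5; s5-b>s5; s5-c>s6; s6-a>s6; s6-b>s6; s6-c>s7; s7-a>s0; s7-b>s0; s7-c>s8; s8-a>s2; s8-b>s2; s8-c>s3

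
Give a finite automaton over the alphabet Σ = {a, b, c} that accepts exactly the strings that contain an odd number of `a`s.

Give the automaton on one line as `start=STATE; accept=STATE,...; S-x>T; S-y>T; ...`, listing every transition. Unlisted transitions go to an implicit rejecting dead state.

The only thing that matters is how many `a`s have appeared, reduced mod 2. Use one state per residue: q0 for 0, …, q1 for 1. Reading `a` moves to the next residue; anything else stays put. q1 is accepting.
        a   b   c  
>  q0   q1  q0  q0 
 * q1   q0  q1  q1 
(> = start, * = accepting)

start=q0; accept=q1; q0-a>q1; q0-b>q0; q0-c>q0; q1-a>q0; q1-b>q1; q1-c>q1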